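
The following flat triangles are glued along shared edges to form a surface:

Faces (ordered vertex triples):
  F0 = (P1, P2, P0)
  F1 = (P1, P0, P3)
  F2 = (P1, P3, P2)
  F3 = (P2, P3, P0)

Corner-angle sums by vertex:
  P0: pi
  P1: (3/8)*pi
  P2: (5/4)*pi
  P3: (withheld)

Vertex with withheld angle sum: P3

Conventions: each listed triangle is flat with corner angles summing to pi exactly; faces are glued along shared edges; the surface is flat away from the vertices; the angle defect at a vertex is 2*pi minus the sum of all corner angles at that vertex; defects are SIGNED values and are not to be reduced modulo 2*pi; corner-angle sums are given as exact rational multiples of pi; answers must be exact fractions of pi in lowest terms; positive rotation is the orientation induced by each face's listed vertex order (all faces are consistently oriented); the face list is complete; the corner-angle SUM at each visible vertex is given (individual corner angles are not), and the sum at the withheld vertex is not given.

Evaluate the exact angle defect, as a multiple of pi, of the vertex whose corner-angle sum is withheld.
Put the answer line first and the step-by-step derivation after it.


Answer: defect(P3) = (5/8)*pi

V = 4, E = 6, F = 4; chi = V - E + F = 2
Gauss-Bonnet: total defect = 2*pi*chi = 4*pi; visible defects sum to (27/8)*pi


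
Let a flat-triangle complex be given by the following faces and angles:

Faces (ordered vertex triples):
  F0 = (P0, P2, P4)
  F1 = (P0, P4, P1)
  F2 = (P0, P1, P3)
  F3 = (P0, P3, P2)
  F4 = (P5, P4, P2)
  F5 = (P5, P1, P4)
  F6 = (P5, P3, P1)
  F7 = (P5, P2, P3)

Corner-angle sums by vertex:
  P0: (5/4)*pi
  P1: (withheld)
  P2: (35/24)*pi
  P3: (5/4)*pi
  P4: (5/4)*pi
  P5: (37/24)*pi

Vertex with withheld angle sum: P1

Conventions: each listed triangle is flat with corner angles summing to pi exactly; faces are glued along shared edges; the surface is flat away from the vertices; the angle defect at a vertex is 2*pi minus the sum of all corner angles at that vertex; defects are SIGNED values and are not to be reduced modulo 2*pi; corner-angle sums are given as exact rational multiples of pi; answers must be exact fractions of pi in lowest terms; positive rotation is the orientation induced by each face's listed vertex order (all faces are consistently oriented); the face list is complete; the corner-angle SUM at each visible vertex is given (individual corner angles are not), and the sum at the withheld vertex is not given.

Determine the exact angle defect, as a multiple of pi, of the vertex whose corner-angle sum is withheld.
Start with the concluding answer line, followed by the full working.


Answer: defect(P1) = (3/4)*pi

V = 6, E = 12, F = 8; chi = V - E + F = 2
Gauss-Bonnet: total defect = 2*pi*chi = 4*pi; visible defects sum to (13/4)*pi


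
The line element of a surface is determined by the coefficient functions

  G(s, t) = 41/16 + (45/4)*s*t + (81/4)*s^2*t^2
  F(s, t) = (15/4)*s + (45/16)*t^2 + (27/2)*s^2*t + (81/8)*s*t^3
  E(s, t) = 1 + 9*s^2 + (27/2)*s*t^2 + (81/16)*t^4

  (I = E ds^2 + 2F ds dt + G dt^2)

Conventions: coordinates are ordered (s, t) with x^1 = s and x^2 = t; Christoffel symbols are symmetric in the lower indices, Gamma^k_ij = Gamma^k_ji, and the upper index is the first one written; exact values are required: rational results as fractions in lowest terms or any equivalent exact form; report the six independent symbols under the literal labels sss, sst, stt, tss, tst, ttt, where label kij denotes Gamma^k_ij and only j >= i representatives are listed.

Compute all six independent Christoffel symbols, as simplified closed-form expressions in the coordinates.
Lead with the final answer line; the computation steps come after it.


Answer: Gamma_sss = (144*s + 108*t^2)/(324*s^2*t^2 + 144*s^2 + 216*s*t^2 + 180*s*t + 81*t^4 + 41), Gamma_sst = (216*s*t + 162*t^3)/(324*s^2*t^2 + 144*s^2 + 216*s*t^2 + 180*s*t + 81*t^4 + 41), Gamma_stt = (216*s^2 + 162*s*t^2)/(324*s^2*t^2 + 144*s^2 + 216*s*t^2 + 180*s*t + 81*t^4 + 41), Gamma_tss = (216*s*t + 60)/(324*s^2*t^2 + 144*s^2 + 216*s*t^2 + 180*s*t + 81*t^4 + 41), Gamma_tst = (324*s*t^2 + 90*t)/(324*s^2*t^2 + 144*s^2 + 216*s*t^2 + 180*s*t + 81*t^4 + 41), Gamma_ttt = (324*s^2*t + 90*s)/(324*s^2*t^2 + 144*s^2 + 216*s*t^2 + 180*s*t + 81*t^4 + 41)

E = 1 + 9*s^2 + (27/2)*s*t^2 + (81/16)*t^4; F = (15/4)*s + (45/16)*t^2 + (27/2)*s^2*t + (81/8)*s*t^3; G = 41/16 + (45/4)*s*t + (81/4)*s^2*t^2
Gamma^k_ij = (1/2) g^{kl} (d_i g_jl + d_j g_il - d_l g_ij), with g^inv = (1/(EG-F^2)) [[G, -F], [-F, E]]
first partials: E_s = 18*s + (27/2)*t^2, E_t = 27*s*t + (81/4)*t^3, F_s = 15/4 + 27*s*t + (81/8)*t^3, F_t = (45/8)*t + (27/2)*s^2 + (243/8)*s*t^2, G_s = (45/4)*t + (81/2)*s*t^2, G_t = (45/4)*s + (81/2)*s^2*t
D = EG - F^2 = 41/16 + (45/4)*s*t + 9*s^2 + (27/2)*s*t^2 + (81/16)*t^4 + (81/4)*s^2*t^2
expanded: Gamma^s_ss = (G E_s - 2F F_s + F E_t)/(2D), Gamma^s_st = (G E_t - F G_s)/(2D), Gamma^s_tt = (2G F_t - G G_s - F G_t)/(2D), Gamma^t_ss = (2E F_s - E E_t - F E_s)/(2D), Gamma^t_st = (E G_s - F E_t)/(2D), Gamma^t_tt = (E G_t - 2F F_t + F G_s)/(2D); substitute and cancel common factors


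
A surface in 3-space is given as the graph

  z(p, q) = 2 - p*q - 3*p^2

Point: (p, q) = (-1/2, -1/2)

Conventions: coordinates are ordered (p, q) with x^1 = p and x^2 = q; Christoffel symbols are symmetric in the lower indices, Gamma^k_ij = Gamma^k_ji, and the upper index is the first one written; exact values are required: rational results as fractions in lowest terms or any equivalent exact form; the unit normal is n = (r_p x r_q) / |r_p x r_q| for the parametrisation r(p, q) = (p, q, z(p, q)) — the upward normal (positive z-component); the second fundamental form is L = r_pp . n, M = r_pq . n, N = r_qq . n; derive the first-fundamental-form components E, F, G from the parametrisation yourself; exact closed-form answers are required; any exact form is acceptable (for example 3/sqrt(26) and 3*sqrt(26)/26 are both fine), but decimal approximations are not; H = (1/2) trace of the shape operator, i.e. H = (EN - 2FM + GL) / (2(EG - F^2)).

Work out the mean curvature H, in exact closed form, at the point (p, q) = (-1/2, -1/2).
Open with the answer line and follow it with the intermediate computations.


Answer: H = -4*sqrt(6)/243

z_p = 7/2, z_q = 1/2, z_pp = -6, z_pq = -1, z_qq = 0
E = 53/4, F = 7/4, G = 5/4; answer radicand W^2 = 27/2
unnormalised second-form numerators: l = -6, m = -1, n = 0; L = l/sqrt(27/2), and similarly M = m/sqrt(W^2), N = n/sqrt(W^2)
H = (E*n - 2*F*m + G*l) / (2*(EG - F^2)*sqrt(W^2)); E*n - 2*F*m + G*l = -4, EG - F^2 = 27/2, so H = (-4/27)/sqrt(27/2)


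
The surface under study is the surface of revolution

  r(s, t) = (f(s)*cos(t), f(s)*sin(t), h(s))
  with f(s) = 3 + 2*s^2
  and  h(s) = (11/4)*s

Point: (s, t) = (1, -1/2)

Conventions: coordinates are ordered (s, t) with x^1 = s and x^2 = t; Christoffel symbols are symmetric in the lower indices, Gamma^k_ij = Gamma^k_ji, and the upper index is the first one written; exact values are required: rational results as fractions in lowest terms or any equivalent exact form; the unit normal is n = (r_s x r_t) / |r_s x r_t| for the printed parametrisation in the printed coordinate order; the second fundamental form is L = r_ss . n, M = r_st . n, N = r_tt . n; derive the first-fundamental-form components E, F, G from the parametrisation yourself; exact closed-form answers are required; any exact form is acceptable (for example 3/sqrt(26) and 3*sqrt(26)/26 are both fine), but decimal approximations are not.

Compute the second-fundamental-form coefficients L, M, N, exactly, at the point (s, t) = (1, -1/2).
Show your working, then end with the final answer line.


f = 5, f' = 4, f'' = 4, h' = 11/4, h'' = 0
E = 377/16, F = 0, G = 25; answer radicand W^2 = 377/16
unnormalised second-form numerators: l = -11, m = 0, n = 55/4; L = l/sqrt(377/16), and similarly M = m/sqrt(W^2), N = n/sqrt(W^2)

Answer: L = -44*sqrt(377)/377, M = 0, N = 55*sqrt(377)/377


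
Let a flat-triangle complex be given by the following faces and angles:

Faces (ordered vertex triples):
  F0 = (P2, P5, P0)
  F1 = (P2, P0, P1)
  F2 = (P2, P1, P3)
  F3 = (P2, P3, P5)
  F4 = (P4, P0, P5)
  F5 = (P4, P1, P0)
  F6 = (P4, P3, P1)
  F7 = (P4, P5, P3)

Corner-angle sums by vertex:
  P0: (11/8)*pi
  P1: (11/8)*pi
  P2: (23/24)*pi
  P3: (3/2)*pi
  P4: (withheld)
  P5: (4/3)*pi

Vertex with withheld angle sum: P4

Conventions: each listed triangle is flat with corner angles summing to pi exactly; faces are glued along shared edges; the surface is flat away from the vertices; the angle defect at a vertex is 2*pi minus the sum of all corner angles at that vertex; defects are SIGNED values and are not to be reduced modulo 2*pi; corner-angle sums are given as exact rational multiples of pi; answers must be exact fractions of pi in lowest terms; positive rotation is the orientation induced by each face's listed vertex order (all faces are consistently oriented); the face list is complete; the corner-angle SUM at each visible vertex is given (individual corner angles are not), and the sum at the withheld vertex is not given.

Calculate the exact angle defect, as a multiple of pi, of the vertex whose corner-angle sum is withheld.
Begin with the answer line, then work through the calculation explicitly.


Answer: defect(P4) = (13/24)*pi

V = 6, E = 12, F = 8; chi = V - E + F = 2
Gauss-Bonnet: total defect = 2*pi*chi = 4*pi; visible defects sum to (83/24)*pi


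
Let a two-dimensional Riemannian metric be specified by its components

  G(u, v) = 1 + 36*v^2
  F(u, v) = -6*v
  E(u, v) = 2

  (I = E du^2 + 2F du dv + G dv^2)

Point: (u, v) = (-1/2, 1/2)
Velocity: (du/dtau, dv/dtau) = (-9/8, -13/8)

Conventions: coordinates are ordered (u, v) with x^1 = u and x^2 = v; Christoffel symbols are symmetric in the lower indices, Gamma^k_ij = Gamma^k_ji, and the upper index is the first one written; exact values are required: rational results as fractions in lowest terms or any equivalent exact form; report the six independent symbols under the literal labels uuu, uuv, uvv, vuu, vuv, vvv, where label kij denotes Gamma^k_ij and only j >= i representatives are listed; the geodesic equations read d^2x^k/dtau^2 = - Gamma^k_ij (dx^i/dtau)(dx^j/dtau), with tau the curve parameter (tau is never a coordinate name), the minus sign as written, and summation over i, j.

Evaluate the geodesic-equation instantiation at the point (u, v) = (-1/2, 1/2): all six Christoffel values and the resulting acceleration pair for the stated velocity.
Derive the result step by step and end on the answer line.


E = 2, F = -3, G = 10 at the point
E_u = 0, E_v = 0, F_u = 0, F_v = -6, G_u = 0, G_v = 36
EG - F^2 = 11;  g^inv = (1/11) * [[10, 3], [3, 2]]
first-kind symbols [ij,l] = (1/2)(d_i g_jl + d_j g_il - d_l g_ij): [uu,u] = E_u/2 = 0, [uu,v] = F_u - E_v/2 = 0, [uv,u] = E_v/2 = 0, [uv,v] = G_u/2 = 0, [vv,u] = F_v - G_u/2 = -6, [vv,v] = G_v/2 = 18
Gamma^u_ij = (G*[ij,u] - F*[ij,v])/(EG - F^2), Gamma^v_ij = (E*[ij,v] - F*[ij,u])/(EG - F^2)
Gamma_uuu = 0, Gamma_uuv = 0, Gamma_uvv = -6/11, Gamma_vuu = 0, Gamma_vuv = 0, Gamma_vvv = 18/11
d^2u/dtau^2 = -(Gamma_uuu*(-9/8)^2 + 2*Gamma_uuv*(-9/8)*(-13/8) + Gamma_uvv*(-13/8)^2) = 507/352
d^2v/dtau^2 = -(Gamma_vuu*(-9/8)^2 + 2*Gamma_vuv*(-9/8)*(-13/8) + Gamma_vvv*(-13/8)^2) = -1521/352

Answer: Gamma_uuu = 0, Gamma_uuv = 0, Gamma_uvv = -6/11, Gamma_vuu = 0, Gamma_vuv = 0, Gamma_vvv = 18/11; accelerations (d^2u/dtau^2, d^2v/dtau^2) = (507/352, -1521/352)


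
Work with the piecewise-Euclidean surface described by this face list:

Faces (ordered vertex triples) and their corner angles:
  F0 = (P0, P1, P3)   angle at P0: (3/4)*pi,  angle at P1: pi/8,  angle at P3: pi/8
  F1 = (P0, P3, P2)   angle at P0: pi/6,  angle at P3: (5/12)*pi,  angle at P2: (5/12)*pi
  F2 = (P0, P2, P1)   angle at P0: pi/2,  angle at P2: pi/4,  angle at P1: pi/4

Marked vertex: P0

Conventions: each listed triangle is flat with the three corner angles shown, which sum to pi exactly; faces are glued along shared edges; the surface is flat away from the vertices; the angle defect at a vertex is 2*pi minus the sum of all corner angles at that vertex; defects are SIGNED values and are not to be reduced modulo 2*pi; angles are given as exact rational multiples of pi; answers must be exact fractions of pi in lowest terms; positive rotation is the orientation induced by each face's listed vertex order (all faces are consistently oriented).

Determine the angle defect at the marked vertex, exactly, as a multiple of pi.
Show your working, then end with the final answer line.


Sum of corner angles at P0: (17/12)*pi
defect = 2*pi - (17/12)*pi

Answer: defect(P0) = (7/12)*pi


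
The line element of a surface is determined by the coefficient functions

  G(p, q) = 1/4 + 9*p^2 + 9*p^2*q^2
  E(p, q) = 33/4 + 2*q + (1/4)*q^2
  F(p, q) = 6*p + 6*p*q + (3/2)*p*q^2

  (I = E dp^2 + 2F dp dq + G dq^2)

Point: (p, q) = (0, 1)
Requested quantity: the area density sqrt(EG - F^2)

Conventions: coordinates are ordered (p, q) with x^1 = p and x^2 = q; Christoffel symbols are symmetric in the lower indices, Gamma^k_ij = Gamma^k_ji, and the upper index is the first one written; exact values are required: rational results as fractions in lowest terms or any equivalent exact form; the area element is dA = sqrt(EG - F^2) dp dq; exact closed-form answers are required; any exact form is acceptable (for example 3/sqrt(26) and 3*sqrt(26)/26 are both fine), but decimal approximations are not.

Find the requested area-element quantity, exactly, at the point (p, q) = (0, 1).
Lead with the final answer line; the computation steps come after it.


Answer: sqrt(EG - F^2) = sqrt(42)/4

E = 21/2, F = 0, G = 1/4; EG - F^2 = 21/8


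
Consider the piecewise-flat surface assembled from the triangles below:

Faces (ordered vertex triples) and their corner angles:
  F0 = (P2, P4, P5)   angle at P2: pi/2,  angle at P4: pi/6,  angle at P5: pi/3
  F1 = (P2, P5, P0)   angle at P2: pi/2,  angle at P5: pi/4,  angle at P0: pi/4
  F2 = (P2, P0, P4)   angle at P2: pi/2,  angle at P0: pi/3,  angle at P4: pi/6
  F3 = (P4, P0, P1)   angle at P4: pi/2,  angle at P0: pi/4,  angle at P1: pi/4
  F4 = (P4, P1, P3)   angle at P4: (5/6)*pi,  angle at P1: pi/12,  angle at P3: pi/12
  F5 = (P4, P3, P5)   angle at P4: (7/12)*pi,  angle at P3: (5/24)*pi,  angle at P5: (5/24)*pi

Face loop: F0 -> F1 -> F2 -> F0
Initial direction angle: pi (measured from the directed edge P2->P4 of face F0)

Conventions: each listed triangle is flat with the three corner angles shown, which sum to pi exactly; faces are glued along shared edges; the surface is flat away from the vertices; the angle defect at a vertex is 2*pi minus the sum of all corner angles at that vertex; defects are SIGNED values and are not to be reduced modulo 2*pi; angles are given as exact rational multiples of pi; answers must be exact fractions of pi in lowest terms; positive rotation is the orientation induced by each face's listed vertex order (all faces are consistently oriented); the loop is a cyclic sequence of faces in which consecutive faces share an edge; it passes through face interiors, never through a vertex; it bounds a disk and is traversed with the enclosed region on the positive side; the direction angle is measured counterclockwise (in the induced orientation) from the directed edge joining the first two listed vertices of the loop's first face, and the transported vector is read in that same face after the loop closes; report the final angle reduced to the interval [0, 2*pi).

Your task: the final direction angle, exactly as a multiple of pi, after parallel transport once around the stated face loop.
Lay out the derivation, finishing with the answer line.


enclosed vertex P2: corner angles sum to (3/2)*pi, defect = 2*pi - (3/2)*pi = pi/2
the final direction is the initial angle plus the enclosed defects, taken mod 2*pi in the induced orientation
final angle = pi + pi/2 = (3/2)*pi (mod 2*pi)

Answer: final direction angle = (3/2)*pi


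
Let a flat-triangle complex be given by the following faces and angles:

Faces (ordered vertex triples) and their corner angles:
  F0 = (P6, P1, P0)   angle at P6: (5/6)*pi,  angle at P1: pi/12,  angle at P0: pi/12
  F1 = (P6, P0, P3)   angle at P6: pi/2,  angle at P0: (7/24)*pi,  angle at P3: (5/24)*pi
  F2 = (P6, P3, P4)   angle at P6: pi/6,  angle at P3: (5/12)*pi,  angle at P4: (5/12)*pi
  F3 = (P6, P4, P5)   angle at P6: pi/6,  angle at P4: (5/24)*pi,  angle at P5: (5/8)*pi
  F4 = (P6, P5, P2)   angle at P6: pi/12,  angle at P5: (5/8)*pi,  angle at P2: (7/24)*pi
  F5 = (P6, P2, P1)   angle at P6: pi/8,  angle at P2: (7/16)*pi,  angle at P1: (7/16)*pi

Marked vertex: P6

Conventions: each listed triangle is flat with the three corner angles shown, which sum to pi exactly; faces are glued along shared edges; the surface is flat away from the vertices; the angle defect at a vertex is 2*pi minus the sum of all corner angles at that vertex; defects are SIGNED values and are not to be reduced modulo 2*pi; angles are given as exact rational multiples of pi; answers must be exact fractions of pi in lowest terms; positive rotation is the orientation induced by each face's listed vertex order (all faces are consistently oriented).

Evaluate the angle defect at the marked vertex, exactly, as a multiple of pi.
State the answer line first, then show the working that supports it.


Answer: defect(P6) = pi/8

Sum of corner angles at P6: (15/8)*pi
defect = 2*pi - (15/8)*pi


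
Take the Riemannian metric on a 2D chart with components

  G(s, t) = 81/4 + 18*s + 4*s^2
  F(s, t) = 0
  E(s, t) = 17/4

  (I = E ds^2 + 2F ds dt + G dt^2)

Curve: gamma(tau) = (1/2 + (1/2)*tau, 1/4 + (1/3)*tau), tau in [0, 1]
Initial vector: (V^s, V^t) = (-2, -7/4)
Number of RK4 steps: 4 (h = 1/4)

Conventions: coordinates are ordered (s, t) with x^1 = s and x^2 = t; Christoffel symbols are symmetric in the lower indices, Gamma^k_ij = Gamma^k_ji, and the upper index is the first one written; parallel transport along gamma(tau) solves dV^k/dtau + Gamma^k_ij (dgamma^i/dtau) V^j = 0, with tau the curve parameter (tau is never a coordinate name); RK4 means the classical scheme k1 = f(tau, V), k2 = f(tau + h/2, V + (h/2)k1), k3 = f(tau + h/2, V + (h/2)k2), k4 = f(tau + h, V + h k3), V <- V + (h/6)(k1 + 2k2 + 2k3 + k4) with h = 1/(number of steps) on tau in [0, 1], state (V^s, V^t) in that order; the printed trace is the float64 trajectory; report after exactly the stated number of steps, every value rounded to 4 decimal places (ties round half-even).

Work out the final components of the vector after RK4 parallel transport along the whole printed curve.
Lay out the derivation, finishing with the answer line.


gamma'(tau) = (1/2, 1/3); f(tau, V)^k = -Gamma^k_ij(gamma(tau)) gamma'^i(tau) V^j; h = 1/4; intermediate values shown to 6 dp
curve data and Christoffel symbols at the stage parameters:
  tau = 0.000000: gamma = (0.500000, 0.250000), gamma' = (0.500000, 0.333333); Gamma_sss = 0.000000, Gamma_sst = 0.000000, Gamma_stt = -2.588235, Gamma_tss = 0.000000, Gamma_tst = 0.363636, Gamma_ttt = 0.000000
  tau = 0.125000: gamma = (0.562500, 0.291667), gamma' = (0.500000, 0.333333); Gamma_sss = 0.000000, Gamma_sst = 0.000000, Gamma_stt = -2.647059, Gamma_tss = 0.000000, Gamma_tst = 0.355556, Gamma_ttt = 0.000000
  tau = 0.250000: gamma = (0.625000, 0.333333), gamma' = (0.500000, 0.333333); Gamma_sss = 0.000000, Gamma_sst = 0.000000, Gamma_stt = -2.705882, Gamma_tss = 0.000000, Gamma_tst = 0.347826, Gamma_ttt = 0.000000
  tau = 0.375000: gamma = (0.687500, 0.375000), gamma' = (0.500000, 0.333333); Gamma_sss = 0.000000, Gamma_sst = 0.000000, Gamma_stt = -2.764706, Gamma_tss = 0.000000, Gamma_tst = 0.340426, Gamma_ttt = 0.000000
  tau = 0.500000: gamma = (0.750000, 0.416667), gamma' = (0.500000, 0.333333); Gamma_sss = 0.000000, Gamma_sst = 0.000000, Gamma_stt = -2.823529, Gamma_tss = 0.000000, Gamma_tst = 0.333333, Gamma_ttt = 0.000000
  tau = 0.625000: gamma = (0.812500, 0.458333), gamma' = (0.500000, 0.333333); Gamma_sss = 0.000000, Gamma_sst = 0.000000, Gamma_stt = -2.882353, Gamma_tss = 0.000000, Gamma_tst = 0.326531, Gamma_ttt = 0.000000
  tau = 0.750000: gamma = (0.875000, 0.500000), gamma' = (0.500000, 0.333333); Gamma_sss = 0.000000, Gamma_sst = 0.000000, Gamma_stt = -2.941176, Gamma_tss = 0.000000, Gamma_tst = 0.320000, Gamma_ttt = 0.000000
  tau = 0.875000: gamma = (0.937500, 0.541667), gamma' = (0.500000, 0.333333); Gamma_sss = 0.000000, Gamma_sst = 0.000000, Gamma_stt = -3.000000, Gamma_tss = 0.000000, Gamma_tst = 0.313725, Gamma_ttt = 0.000000
  tau = 1.000000: gamma = (1.000000, 0.583333), gamma' = (0.500000, 0.333333); Gamma_sss = 0.000000, Gamma_sst = 0.000000, Gamma_stt = -3.058824, Gamma_tss = 0.000000, Gamma_tst = 0.307692, Gamma_ttt = 0.000000
step 0: V^s = -2.0000, V^t = -1.7500
step 1: k1 = (-1.509804, 0.560606), k2 = (-1.482286, 0.558058), k3 = (-1.482567, 0.557707), k4 = (-1.452674, 0.554957); V <- V + (h/6)(k1 + 2k2 + 2k3 + k4): V^s = -2.3705, V^t = -1.6105
step 2: k1 = (-1.452642, 0.554935), k2 = (-1.420295, 0.551926), k3 = (-1.420641, 0.551531), k4 = (-1.386028, 0.548295); V <- V + (h/6)(k1 + 2k2 + 2k3 + k4): V^s = -2.7255, V^t = -1.4726
step 3: k1 = (-1.385991, 0.548273), k2 = (-1.349019, 0.544751), k3 = (-1.349442, 0.544320), k4 = (-1.310329, 0.540554); V <- V + (h/6)(k1 + 2k2 + 2k3 + k4): V^s = -3.0627, V^t = -1.3365
step 4: k1 = (-1.310286, 0.540532), k2 = (-1.268925, 0.536462), k3 = (-1.269434, 0.536002), k4 = (-1.226069, 0.531676); V <- V + (h/6)(k1 + 2k2 + 2k3 + k4): V^s = -3.3800, V^t = -1.2024

Answer: V^s = -3.3800, V^t = -1.2024


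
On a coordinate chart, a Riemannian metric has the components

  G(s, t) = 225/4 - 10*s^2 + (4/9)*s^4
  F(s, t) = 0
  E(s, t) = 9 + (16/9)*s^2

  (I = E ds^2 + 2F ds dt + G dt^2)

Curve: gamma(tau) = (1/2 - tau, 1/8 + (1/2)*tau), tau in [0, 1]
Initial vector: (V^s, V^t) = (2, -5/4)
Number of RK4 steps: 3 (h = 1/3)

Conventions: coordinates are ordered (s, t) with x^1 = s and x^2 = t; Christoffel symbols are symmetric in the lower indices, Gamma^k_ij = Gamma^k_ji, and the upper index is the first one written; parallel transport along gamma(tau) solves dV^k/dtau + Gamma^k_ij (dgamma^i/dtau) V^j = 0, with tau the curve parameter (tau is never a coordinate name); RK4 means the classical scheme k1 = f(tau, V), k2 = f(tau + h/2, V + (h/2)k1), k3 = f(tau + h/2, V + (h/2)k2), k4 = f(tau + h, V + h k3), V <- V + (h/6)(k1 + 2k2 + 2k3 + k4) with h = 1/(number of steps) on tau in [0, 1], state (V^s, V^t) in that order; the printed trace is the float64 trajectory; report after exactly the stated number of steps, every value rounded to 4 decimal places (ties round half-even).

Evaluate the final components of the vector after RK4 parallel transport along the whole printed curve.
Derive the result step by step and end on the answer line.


gamma'(tau) = (-1, 1/2); f(tau, V)^k = -Gamma^k_ij(gamma(tau)) gamma'^i(tau) V^j; h = 1/3; intermediate values shown to 6 dp
curve data and Christoffel symbols at the stage parameters:
  tau = 0.000000: gamma = (0.500000, 0.125000), gamma' = (-1.000000, 0.500000); Gamma_sss = 0.094118, Gamma_sst = 0.000000, Gamma_stt = 0.517647, Gamma_tss = 0.000000, Gamma_tst = -0.090909, Gamma_ttt = 0.000000
  tau = 0.166667: gamma = (0.333333, 0.208333), gamma' = (-1.000000, 0.500000); Gamma_sss = 0.064430, Gamma_sst = 0.000000, Gamma_stt = 0.358837, Gamma_tss = 0.000000, Gamma_tst = -0.059850, Gamma_ttt = 0.000000
  tau = 0.333333: gamma = (0.166667, 0.291667), gamma' = (-1.000000, 0.500000); Gamma_sss = 0.032742, Gamma_sst = 0.000000, Gamma_stt = 0.183720, Gamma_tss = 0.000000, Gamma_tst = -0.029703, Gamma_ttt = 0.000000
  tau = 0.500000: gamma = (0.000000, 0.375000), gamma' = (-1.000000, 0.500000); Gamma_sss = 0.000000, Gamma_sst = 0.000000, Gamma_stt = 0.000000, Gamma_tss = 0.000000, Gamma_tst = 0.000000, Gamma_ttt = 0.000000
  tau = 0.666667: gamma = (-0.166667, 0.458333), gamma' = (-1.000000, 0.500000); Gamma_sss = -0.032742, Gamma_sst = 0.000000, Gamma_stt = -0.183720, Gamma_tss = 0.000000, Gamma_tst = 0.029703, Gamma_ttt = 0.000000
  tau = 0.833333: gamma = (-0.333333, 0.541667), gamma' = (-1.000000, 0.500000); Gamma_sss = -0.064430, Gamma_sst = 0.000000, Gamma_stt = -0.358837, Gamma_tss = 0.000000, Gamma_tst = 0.059850, Gamma_ttt = 0.000000
  tau = 1.000000: gamma = (-0.500000, 0.625000), gamma' = (-1.000000, 0.500000); Gamma_sss = -0.094118, Gamma_sst = 0.000000, Gamma_stt = -0.517647, Gamma_tss = 0.000000, Gamma_tst = 0.090909, Gamma_ttt = 0.000000
step 0: V^s = 2.0000, V^t = -1.2500
step 1: k1 = (0.511765, 0.204545), k2 = (0.352511, 0.135175), k3 = (0.352875, 0.135073), k4 = (0.180025, 0.067241); V <- V + (h/6)(k1 + 2k2 + 2k3 + k4): V^s = 2.1168, V^t = -1.2049
step 2: k1 = (0.179988, 0.067226), k2 = (0.000000, 0.000000), k3 = (0.000000, 0.000000), k4 = (-0.179988, -0.067226); V <- V + (h/6)(k1 + 2k2 + 2k3 + k4): V^s = 2.1168, V^t = -1.2049
step 3: k1 = (-0.179988, -0.067226), k2 = (-0.352639, -0.135231), k3 = (-0.352818, -0.135048), k4 = (-0.511661, -0.204499); V <- V + (h/6)(k1 + 2k2 + 2k3 + k4): V^s = 2.0000, V^t = -1.2500

Answer: V^s = 2.0000, V^t = -1.2500


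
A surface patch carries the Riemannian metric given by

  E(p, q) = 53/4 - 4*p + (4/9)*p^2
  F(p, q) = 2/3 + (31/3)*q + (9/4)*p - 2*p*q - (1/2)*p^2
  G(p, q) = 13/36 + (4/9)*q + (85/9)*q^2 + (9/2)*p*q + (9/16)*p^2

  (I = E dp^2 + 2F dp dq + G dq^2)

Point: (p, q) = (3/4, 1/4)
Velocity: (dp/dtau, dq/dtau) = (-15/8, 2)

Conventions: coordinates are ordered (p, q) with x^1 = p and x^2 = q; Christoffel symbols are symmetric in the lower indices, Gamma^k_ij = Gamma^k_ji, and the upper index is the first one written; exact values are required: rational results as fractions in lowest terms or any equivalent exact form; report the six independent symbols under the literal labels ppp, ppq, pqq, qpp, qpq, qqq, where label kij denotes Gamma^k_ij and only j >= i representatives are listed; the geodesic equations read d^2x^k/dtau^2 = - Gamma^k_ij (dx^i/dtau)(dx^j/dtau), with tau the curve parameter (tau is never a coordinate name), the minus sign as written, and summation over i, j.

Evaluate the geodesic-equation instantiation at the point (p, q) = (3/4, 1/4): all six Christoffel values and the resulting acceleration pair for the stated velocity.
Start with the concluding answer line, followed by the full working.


Answer: Gamma_ppp = -24532/15387, Gamma_ppq = -8631/10258, Gamma_pqq = -41237/246192, Gamma_qpp = 54176/15387, Gamma_qpq = 10584/5129, Gamma_qqq = 69061/30774; accelerations (d^2p/dtau^2, d^2q/dtau^2) = (-8707/246192, -180889/30774)

E = 21/2, F = 137/32, G = 569/256 at the point
E_p = -10/3, E_q = 0, F_p = 1, F_q = 53/6, G_p = 63/32, G_q = 205/24
EG - F^2 = 5129/1024;  g^inv = (1024/5129) * [[569/256, -137/32], [-137/32, 21/2]]
first-kind symbols [ij,l] = (1/2)(d_i g_jl + d_j g_il - d_l g_ij): [pp,p] = E_p/2 = -5/3, [pp,q] = F_p - E_q/2 = 1, [pq,p] = E_q/2 = 0, [pq,q] = G_p/2 = 63/64, [qq,p] = F_q - G_p/2 = 1507/192, [qq,q] = G_q/2 = 205/48
Gamma^p_ij = (G*[ij,p] - F*[ij,q])/(EG - F^2), Gamma^q_ij = (E*[ij,q] - F*[ij,p])/(EG - F^2)
Gamma_ppp = -24532/15387, Gamma_ppq = -8631/10258, Gamma_pqq = -41237/246192, Gamma_qpp = 54176/15387, Gamma_qpq = 10584/5129, Gamma_qqq = 69061/30774
d^2p/dtau^2 = -(Gamma_ppp*(-15/8)^2 + 2*Gamma_ppq*(-15/8)*(2) + Gamma_pqq*(2)^2) = -8707/246192
d^2q/dtau^2 = -(Gamma_qpp*(-15/8)^2 + 2*Gamma_qpq*(-15/8)*(2) + Gamma_qqq*(2)^2) = -180889/30774


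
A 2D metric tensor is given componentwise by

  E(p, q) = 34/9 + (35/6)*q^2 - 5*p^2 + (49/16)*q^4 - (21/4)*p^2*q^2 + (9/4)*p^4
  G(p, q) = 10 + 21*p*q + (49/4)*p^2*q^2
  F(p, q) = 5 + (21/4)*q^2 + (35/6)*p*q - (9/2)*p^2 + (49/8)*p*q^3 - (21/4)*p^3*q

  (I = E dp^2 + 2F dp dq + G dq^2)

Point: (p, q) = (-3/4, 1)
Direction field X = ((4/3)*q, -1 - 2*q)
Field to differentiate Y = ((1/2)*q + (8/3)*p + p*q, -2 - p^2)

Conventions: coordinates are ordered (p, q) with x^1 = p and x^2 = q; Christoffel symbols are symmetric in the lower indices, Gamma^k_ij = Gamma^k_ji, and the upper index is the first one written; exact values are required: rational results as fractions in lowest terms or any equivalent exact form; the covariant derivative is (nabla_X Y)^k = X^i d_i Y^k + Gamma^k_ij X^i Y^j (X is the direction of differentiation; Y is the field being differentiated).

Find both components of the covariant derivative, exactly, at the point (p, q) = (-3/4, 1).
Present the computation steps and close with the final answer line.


E = 70225/9216, F = 247/256, G = 73/64 at the point
E_p = 741/64, E_q = 1729/96, F_p = 1891/192, F_q = -1393/256, G_p = 21/8, G_q = -63/32
EG - F^2 = 71521/9216;  g^inv = (9216/71521) * [[73/64, -247/256], [-247/256, 70225/9216]]
first-kind symbols [ij,l] = (1/2)(d_i g_jl + d_j g_il - d_l g_ij): [pp,p] = E_p/2 = 741/128, [pp,q] = F_p - E_q/2 = 27/32, [pq,p] = E_q/2 = 1729/192, [pq,q] = G_p/2 = 21/16, [qq,p] = F_q - G_p/2 = -1729/256, [qq,q] = G_q/2 = -63/64
Gamma^p_ij = (G*[ij,p] - F*[ij,q])/(EG - F^2), Gamma^q_ij = (E*[ij,q] - F*[ij,p])/(EG - F^2)
Gamma_ppp = 53352/71521, Gamma_ppq = 82992/71521, Gamma_pqq = -62244/71521, Gamma_qpp = 7776/71521, Gamma_qpq = 12096/71521, Gamma_qqq = -9072/71521
X = (4/3, -3), Y = (-9/4, -41/16) at the point

Answer: (nabla_X Y)^p = 372440/643689, (nabla_X Y)^q = 90293/71521


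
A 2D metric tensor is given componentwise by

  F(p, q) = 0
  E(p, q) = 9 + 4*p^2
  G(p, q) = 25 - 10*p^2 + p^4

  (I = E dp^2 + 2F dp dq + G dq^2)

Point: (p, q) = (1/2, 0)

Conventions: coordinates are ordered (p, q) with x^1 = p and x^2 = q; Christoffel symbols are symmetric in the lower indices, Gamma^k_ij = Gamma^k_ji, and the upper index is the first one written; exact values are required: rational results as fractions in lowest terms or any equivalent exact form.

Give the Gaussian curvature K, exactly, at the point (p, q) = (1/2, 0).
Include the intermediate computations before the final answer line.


E = 10, F = 0, G = 361/16, EG - F^2 = 1805/8 at the point
E_p = 4, E_q = 0, F_p = 0, F_q = 0, G_p = -19/2, G_q = 0
E_qq = 0, F_pq = 0, G_pp = -17
Apply the Brioschi formula K = (det M1 - det M2)/(EG - F^2)^2 over the derivative matrices of E, F, G.
M1 = [[-E_qq/2 + F_pq - G_pp/2, E_p/2, F_p - E_q/2], [F_q - G_p/2, E, F], [G_q/2, F, G]] = [[17/2, 2, 0], [19/4, 10, 0], [0, 0, 361/16]]; det M1 = 54511/32
M2 = [[0, E_q/2, G_p/2], [E_q/2, E, F], [G_p/2, F, G]] = [[0, 0, -19/4], [0, 10, 0], [-19/4, 0, 361/16]]; det M2 = -1805/8
det M1 - det M2 = 61731/32; K = 61731/32 / (1805/8)^2 = 18/475

Answer: K = 18/475


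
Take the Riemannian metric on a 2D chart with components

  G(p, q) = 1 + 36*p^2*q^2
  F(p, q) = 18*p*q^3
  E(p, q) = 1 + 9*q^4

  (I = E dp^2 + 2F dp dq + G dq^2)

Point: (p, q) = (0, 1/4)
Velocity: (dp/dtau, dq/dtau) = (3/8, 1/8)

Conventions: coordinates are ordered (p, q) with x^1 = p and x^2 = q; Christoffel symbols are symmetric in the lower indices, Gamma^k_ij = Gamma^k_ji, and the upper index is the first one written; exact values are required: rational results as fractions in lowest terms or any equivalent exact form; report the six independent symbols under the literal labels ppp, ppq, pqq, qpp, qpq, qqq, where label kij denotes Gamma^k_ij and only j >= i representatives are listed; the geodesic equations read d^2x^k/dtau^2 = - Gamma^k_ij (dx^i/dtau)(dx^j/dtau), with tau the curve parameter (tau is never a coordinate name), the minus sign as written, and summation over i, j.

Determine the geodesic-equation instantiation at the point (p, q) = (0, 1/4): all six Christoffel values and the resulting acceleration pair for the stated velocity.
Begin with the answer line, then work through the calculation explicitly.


Answer: Gamma_ppp = 0, Gamma_ppq = 72/265, Gamma_pqq = 0, Gamma_qpp = 0, Gamma_qpq = 0, Gamma_qqq = 0; accelerations (d^2p/dtau^2, d^2q/dtau^2) = (-27/1060, 0)

E = 265/256, F = 0, G = 1 at the point
E_p = 0, E_q = 9/16, F_p = 9/32, F_q = 0, G_p = 0, G_q = 0
EG - F^2 = 265/256;  g^inv = (256/265) * [[1, 0], [0, 265/256]]
first-kind symbols [ij,l] = (1/2)(d_i g_jl + d_j g_il - d_l g_ij): [pp,p] = E_p/2 = 0, [pp,q] = F_p - E_q/2 = 0, [pq,p] = E_q/2 = 9/32, [pq,q] = G_p/2 = 0, [qq,p] = F_q - G_p/2 = 0, [qq,q] = G_q/2 = 0
Gamma^p_ij = (G*[ij,p] - F*[ij,q])/(EG - F^2), Gamma^q_ij = (E*[ij,q] - F*[ij,p])/(EG - F^2)
Gamma_ppp = 0, Gamma_ppq = 72/265, Gamma_pqq = 0, Gamma_qpp = 0, Gamma_qpq = 0, Gamma_qqq = 0
d^2p/dtau^2 = -(Gamma_ppp*(3/8)^2 + 2*Gamma_ppq*(3/8)*(1/8) + Gamma_pqq*(1/8)^2) = -27/1060
d^2q/dtau^2 = -(Gamma_qpp*(3/8)^2 + 2*Gamma_qpq*(3/8)*(1/8) + Gamma_qqq*(1/8)^2) = 0


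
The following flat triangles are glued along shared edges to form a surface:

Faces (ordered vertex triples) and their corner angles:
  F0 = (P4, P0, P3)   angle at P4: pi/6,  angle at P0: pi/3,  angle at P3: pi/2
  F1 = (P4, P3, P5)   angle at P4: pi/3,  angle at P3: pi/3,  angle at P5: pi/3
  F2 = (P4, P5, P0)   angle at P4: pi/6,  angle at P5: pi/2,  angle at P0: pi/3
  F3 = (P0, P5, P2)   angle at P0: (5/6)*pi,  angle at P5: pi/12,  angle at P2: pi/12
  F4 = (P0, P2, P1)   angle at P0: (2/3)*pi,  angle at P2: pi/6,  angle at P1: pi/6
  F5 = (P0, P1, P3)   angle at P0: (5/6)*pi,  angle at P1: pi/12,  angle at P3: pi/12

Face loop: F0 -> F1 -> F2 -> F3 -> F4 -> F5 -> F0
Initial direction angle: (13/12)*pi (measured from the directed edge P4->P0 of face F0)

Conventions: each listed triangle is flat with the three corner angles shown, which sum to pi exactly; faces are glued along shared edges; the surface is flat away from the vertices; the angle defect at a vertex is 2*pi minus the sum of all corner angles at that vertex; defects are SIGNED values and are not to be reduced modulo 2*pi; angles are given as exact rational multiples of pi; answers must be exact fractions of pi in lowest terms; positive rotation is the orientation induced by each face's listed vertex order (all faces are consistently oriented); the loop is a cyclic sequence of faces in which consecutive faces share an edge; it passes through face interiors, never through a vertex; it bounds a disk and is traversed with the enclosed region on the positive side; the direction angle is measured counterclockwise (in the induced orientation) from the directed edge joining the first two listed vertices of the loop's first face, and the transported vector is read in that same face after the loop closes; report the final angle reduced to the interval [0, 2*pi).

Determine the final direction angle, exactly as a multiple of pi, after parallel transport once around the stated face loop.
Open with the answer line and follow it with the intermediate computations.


Answer: final direction angle = (17/12)*pi

enclosed vertex P0: corner angles sum to 3*pi, defect = 2*pi - 3*pi = -pi
enclosed vertex P4: corner angles sum to (2/3)*pi, defect = 2*pi - (2/3)*pi = (4/3)*pi
summing the enclosed defects onto the initial angle, mod 2*pi in the induced orientation:
final angle = (13/12)*pi + pi/3 = (17/12)*pi (mod 2*pi)


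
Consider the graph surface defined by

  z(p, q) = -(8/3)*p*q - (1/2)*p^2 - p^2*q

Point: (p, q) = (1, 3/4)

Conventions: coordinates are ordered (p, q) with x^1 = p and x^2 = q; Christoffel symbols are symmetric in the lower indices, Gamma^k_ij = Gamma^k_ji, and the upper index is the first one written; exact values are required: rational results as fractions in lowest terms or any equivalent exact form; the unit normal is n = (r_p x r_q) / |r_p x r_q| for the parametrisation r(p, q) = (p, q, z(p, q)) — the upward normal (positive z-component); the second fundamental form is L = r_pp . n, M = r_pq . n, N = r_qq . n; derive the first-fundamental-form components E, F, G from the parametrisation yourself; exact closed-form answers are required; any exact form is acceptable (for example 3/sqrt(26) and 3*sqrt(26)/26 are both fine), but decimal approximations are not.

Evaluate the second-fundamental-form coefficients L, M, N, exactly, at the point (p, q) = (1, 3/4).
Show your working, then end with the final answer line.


z_p = -9/2, z_q = -11/3, z_pp = -5/2, z_pq = -14/3, z_qq = 0
E = 85/4, F = 33/2, G = 130/9; answer radicand W^2 = 1249/36
unnormalised second-form numerators: l = -5/2, m = -14/3, n = 0; L = l/sqrt(1249/36), and similarly M = m/sqrt(W^2), N = n/sqrt(W^2)

Answer: L = -15*sqrt(1249)/1249, M = -28*sqrt(1249)/1249, N = 0


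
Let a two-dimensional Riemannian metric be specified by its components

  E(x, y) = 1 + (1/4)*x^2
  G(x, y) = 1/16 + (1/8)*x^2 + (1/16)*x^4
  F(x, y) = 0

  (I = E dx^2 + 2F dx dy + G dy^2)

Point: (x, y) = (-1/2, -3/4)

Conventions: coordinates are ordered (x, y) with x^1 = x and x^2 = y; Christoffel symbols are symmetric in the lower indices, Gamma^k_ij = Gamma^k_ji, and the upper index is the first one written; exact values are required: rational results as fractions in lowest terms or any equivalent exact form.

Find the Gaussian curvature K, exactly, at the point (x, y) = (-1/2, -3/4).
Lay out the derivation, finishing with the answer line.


E = 17/16, F = 0, G = 25/256, EG - F^2 = 425/4096 at the point
E_x = -1/4, E_y = 0, F_x = 0, F_y = 0, G_x = -5/32, G_y = 0
E_yy = 0, F_xy = 0, G_xx = 7/16
Using the Brioschi determinant formula for K from the metric derivatives:
M1 = [[-E_yy/2 + F_xy - G_xx/2, E_x/2, F_x - E_y/2], [F_y - G_x/2, E, F], [G_y/2, F, G]] = [[-7/32, -1/8, 0], [5/64, 17/16, 0], [0, 0, 25/256]]; det M1 = -1425/65536
M2 = [[0, E_y/2, G_x/2], [E_y/2, E, F], [G_x/2, F, G]] = [[0, 0, -5/64], [0, 17/16, 0], [-5/64, 0, 25/256]]; det M2 = -425/65536
det M1 - det M2 = -125/8192; K = -125/8192 / (425/4096)^2 = -2048/1445

Answer: K = -2048/1445


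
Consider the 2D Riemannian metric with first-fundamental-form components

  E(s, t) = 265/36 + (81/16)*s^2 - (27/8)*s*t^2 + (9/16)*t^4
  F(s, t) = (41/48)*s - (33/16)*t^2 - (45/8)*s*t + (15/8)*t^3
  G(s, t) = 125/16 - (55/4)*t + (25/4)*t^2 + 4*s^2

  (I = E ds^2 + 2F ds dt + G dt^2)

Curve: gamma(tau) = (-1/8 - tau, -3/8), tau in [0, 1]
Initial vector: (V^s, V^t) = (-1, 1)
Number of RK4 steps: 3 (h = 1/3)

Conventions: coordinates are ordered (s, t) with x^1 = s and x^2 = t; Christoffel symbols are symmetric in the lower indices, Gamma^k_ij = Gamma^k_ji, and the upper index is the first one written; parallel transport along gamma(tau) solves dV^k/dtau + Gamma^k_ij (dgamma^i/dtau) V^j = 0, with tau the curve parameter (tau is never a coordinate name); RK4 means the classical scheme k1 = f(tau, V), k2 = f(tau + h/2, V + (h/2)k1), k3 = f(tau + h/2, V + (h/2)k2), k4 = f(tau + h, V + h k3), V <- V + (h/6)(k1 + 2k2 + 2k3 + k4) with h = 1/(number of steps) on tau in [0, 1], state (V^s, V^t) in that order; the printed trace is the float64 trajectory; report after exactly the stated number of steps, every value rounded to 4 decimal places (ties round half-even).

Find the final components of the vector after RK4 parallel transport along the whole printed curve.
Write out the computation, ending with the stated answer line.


gamma'(tau) = (-1, 0); f(tau, V)^k = -Gamma^k_ij(gamma(tau)) gamma'^i(tau) V^j; h = 1/3; intermediate values shown to 6 dp
curve data and Christoffel symbols at the stage parameters:
  tau = 0.000000: gamma = (-0.125000, -0.375000), gamma' = (-1.000000, 0.000000); Gamma_sss = -0.093244, Gamma_sst = -0.032778, Gamma_stt = 0.406705, Gamma_tss = 0.223597, Gamma_tst = -0.037734, Gamma_ttt = -0.640533
  tau = 0.166667: gamma = (-0.291667, -0.375000), gamma' = (-1.000000, 0.000000); Gamma_sss = -0.180603, Gamma_sst = -0.067878, Gamma_stt = 0.553066, Gamma_tss = 0.223123, Gamma_tst = -0.088225, Gamma_ttt = -0.600905
  tau = 0.333333: gamma = (-0.458333, -0.375000), gamma' = (-1.000000, 0.000000); Gamma_sss = -0.252093, Gamma_sst = -0.101533, Gamma_stt = 0.669326, Gamma_tss = 0.215312, Gamma_tst = -0.136897, Gamma_ttt = -0.548021
  tau = 0.500000: gamma = (-0.625000, -0.375000), gamma' = (-1.000000, 0.000000); Gamma_sss = -0.305425, Gamma_sst = -0.130243, Gamma_stt = 0.752410, Gamma_tss = 0.203073, Gamma_tst = -0.181172, Gamma_ttt = -0.488801
  tau = 0.666667: gamma = (-0.791667, -0.375000), gamma' = (-1.000000, 0.000000); Gamma_sss = -0.341382, Gamma_sst = -0.152040, Gamma_stt = 0.804325, Gamma_tss = 0.189006, Gamma_tst = -0.219052, Gamma_ttt = -0.429168
  tau = 0.833333: gamma = (-0.958333, -0.375000), gamma' = (-1.000000, 0.000000); Gamma_sss = -0.362605, Gamma_sst = -0.166534, Gamma_stt = 0.830114, Gamma_tss = 0.174925, Gamma_tst = -0.249472, Gamma_ttt = -0.373165
  tau = 1.000000: gamma = (-1.125000, -0.375000), gamma' = (-1.000000, 0.000000); Gamma_sss = -0.372387, Gamma_sst = -0.174448, Gamma_stt = 0.835840, Gamma_tss = 0.161836, Gamma_tst = -0.272311, Gamma_ttt = -0.322948
step 0: V^s = -1.0000, V^t = 1.0000
step 1: k1 = (0.060467, -0.261331), k2 = (0.113862, -0.305258), k3 = (0.112752, -0.302626), k4 = (0.151328, -0.330307); V <- V + (h/6)(k1 + 2k2 + 2k3 + k4): V^s = -0.9631, V^t = 0.8996
step 2: k1 = (0.151441, -0.330508), k2 = (0.176442, -0.343445), k3 = (0.175450, -0.342208), k4 = (0.189375, -0.343039); V <- V + (h/6)(k1 + 2k2 + 2k3 + k4): V^s = -0.9050, V^t = 0.7860
step 3: k1 = (0.189457, -0.343226), k2 = (0.195349, -0.334598), k3 = (0.194753, -0.334785), k4 = (0.195197, -0.319603); V <- V + (h/6)(k1 + 2k2 + 2k3 + k4): V^s = -0.8403, V^t = 0.6748

Answer: V^s = -0.8403, V^t = 0.6748
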